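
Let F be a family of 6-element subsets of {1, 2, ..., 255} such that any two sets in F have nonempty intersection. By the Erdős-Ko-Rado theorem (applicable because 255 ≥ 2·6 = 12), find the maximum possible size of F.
max |F| = C(254, 5) = 8468125050

Erdős-Ko-Rado (1961): when n ≥ 2k, max |F| = C(n−1, k−1). The bound is attained by the star {A : i ∈ A} for any fixed i ∈ [n]. Here C(255−1, 6−1) = C(254, 5) = 8468125050.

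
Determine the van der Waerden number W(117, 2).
W(117, 2) = 117 + 1 = 118

A 2-term AP is any pair of integers, so a monochromatic 2-AP exists iff some colour is used at least twice. With 117 colours, the colouring i ↦ i on {1, ..., 117} uses each colour once, avoiding any monochromatic pair, so W(117, 2) > 117. For {1, ..., 118}, pigeonhole forces two integers of the same colour, which form a monochromatic 2-AP. Hence W(117, 2) = 118.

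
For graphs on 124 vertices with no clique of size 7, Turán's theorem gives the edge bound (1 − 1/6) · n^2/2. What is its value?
Turán density bound = (5/6) · 124^2/2 = 19220/3 ≈ 6406.6667

Turán's theorem: ex(n, K_{r+1}) is achieved by the complete r-partite Turán graph T(n, r) with parts as balanced as possible, and is at most (1 − 1/r) · n^2/2. For r = 6, n = 124: the density bound is (5/6) · 15376/2 = 19220/3 ≈ 6406.6667. The integer-valued extremum is e(T(124, 6)) = 6406, which is strictly less than the density bound 19220/3 since 6 ∤ 124 (the parts of T(124, 6) cannot all be equal).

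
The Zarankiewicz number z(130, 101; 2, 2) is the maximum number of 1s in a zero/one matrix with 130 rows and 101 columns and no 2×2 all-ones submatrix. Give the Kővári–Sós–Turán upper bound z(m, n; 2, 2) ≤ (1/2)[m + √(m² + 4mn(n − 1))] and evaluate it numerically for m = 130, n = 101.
z(130, 101; 2, 2) ≤ (1/2)[130 + √(130² + 4·130·101·100)] = (1/2)[130 + √5268900] = 1212.7042

Kővári–Sós–Turán: let r_1, ..., r_130 be the row sums and z = Σ r_i the total number of 1s. Each pair of columns can share at most one row with both entries 1 (else a 2×2 all-ones block appears), so Σ_i C(r_i, 2) ≤ C(101, 2) = 5050. By convexity Σ_i C(r_i, 2) ≥ 130·C(z/130, 2) = z(z − 130)/(2·130), giving z² − 130z − 130·101·100 ≤ 0 and hence z ≤ (1/2)[130 + √(16900 + 4·1313000)] = (1/2)[130 + √5268900] ≈ (1/2)(130 + 2295.4085) = 1212.7042.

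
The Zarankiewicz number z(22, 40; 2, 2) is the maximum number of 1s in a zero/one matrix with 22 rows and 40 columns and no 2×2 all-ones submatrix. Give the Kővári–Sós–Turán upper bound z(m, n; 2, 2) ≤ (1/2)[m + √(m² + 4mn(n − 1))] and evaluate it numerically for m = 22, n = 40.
z(22, 40; 2, 2) ≤ (1/2)[22 + √(22² + 4·22·40·39)] = (1/2)[22 + √137764] = 196.5829

Kővári–Sós–Turán: let r_1, ..., r_22 be the row sums and z = Σ r_i the total number of 1s. Each pair of columns can share at most one row with both entries 1 (else a 2×2 all-ones block appears), so Σ_i C(r_i, 2) ≤ C(40, 2) = 780. By convexity Σ_i C(r_i, 2) ≥ 22·C(z/22, 2) = z(z − 22)/(2·22), giving z² − 22z − 22·40·39 ≤ 0 and hence z ≤ (1/2)[22 + √(484 + 4·34320)] = (1/2)[22 + √137764] ≈ (1/2)(22 + 371.1657) = 196.5829.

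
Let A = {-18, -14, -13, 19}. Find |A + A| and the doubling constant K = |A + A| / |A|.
K = |A + A| / |A| = 10/4 = 5/2

Enumerate A + A = {a + b : a, b ∈ A}. With |A| = 4, there are |A|^2 = 16 ordered sum pairs; collecting distinct values, A + A = {-36, -32, -31, -28, -27, -26, 1, 5, 6, 38}, so |A + A| = 10. Thus K = 10/4 = 5/2. For comparison, the minimum possible |A + A| over all 4-element sets is 2·4 − 1 = 7 (so min K = 7/4), attained only by arithmetic progressions.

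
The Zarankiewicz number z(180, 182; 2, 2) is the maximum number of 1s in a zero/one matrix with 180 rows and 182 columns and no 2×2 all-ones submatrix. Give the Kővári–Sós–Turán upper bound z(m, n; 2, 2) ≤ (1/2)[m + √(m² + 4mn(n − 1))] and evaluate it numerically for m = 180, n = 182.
z(180, 182; 2, 2) ≤ (1/2)[180 + √(180² + 4·180·182·181)] = (1/2)[180 + √23750640] = 2526.7314

Kővári–Sós–Turán: let r_1, ..., r_180 be the row sums and z = Σ r_i the total number of 1s. Each pair of columns can share at most one row with both entries 1 (else a 2×2 all-ones block appears), so Σ_i C(r_i, 2) ≤ C(182, 2) = 16471. By convexity Σ_i C(r_i, 2) ≥ 180·C(z/180, 2) = z(z − 180)/(2·180), giving z² − 180z − 180·182·181 ≤ 0 and hence z ≤ (1/2)[180 + √(32400 + 4·5929560)] = (1/2)[180 + √23750640] ≈ (1/2)(180 + 4873.4628) = 2526.7314.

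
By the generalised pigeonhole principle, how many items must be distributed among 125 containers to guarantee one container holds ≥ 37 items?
n = (37 − 1)·125 + 1 = 4501

By the generalised pigeonhole principle, to guarantee some box contains ≥ r objects we need more than (r − 1) · k objects total. Threshold: n = (r − 1) · k + 1. With r = 37 and k = 125: n = 36 · 125 + 1 = 4500 + 1 = 4501. For n = 4500 = 36 · 125, we can put exactly 36 objects in every box, avoiding 37 in any single one — so 4501 is tight.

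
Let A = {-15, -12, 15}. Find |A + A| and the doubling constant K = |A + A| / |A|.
K = |A + A| / |A| = 6/3 = 2

Enumerate A + A = {a + b : a, b ∈ A}. With |A| = 3, there are |A|^2 = 9 ordered sum pairs; collecting distinct values, A + A = {-30, -27, -24, 0, 3, 30}, so |A + A| = 6. Thus K = 6/3 = 2. For comparison, the minimum possible |A + A| over all 3-element sets is 2·3 − 1 = 5 (so min K = 5/3), attained only by arithmetic progressions.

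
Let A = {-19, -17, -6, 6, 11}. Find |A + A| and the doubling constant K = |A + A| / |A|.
K = |A + A| / |A| = 15/5 = 3

Enumerate A + A = {a + b : a, b ∈ A}. With |A| = 5, there are |A|^2 = 25 ordered sum pairs; collecting distinct values, A + A = {-38, -36, -34, -25, -23, -13, -12, -11, -8, -6, 0, 5, 12, 17, 22}, so |A + A| = 15. Thus K = 15/5 = 3. For comparison, the minimum possible |A + A| over all 5-element sets is 2·5 − 1 = 9 (so min K = 9/5), attained only by arithmetic progressions.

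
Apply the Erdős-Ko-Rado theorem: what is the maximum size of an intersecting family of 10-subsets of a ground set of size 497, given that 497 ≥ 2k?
max |F| = C(496, 9) = 4654457475262875280

Erdős-Ko-Rado (1961): when n ≥ 2k, max |F| = C(n−1, k−1). The bound is attained by the star {A : i ∈ A} for any fixed i ∈ [n]. Here C(497−1, 10−1) = C(496, 9) = 4654457475262875280.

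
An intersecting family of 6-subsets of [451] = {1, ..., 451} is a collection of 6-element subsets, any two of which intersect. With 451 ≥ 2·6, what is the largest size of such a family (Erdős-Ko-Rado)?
max |F| = C(450, 5) = 150382743840

Erdős-Ko-Rado (1961): when n ≥ 2k, max |F| = C(n−1, k−1). The bound is attained by the star {A : i ∈ A} for any fixed i ∈ [n]. Here C(451−1, 6−1) = C(450, 5) = 150382743840.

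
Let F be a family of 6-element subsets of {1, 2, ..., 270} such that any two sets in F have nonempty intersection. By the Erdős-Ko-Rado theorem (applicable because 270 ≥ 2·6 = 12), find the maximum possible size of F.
max |F| = C(269, 5) = 11306927303

Erdős-Ko-Rado (1961): when n ≥ 2k, max |F| = C(n−1, k−1). The bound is attained by the star {A : i ∈ A} for any fixed i ∈ [n]. Here C(270−1, 6−1) = C(269, 5) = 11306927303.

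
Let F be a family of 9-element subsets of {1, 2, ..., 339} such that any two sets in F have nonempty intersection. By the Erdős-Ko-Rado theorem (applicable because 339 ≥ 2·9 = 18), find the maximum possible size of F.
max |F| = C(338, 8) = 3886573990065702

The Erdős-Ko-Rado theorem states: for n ≥ 2k, an intersecting family of k-subsets of an n-element set has size at most C(n − 1, k − 1), with equality for 'star' families {A ⊆ [n] : |A| = k, i ∈ A} (fix an element i). For n = 339, k = 9: C(338, 8) = 3886573990065702.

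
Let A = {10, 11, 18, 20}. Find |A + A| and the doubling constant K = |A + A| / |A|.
K = |A + A| / |A| = 10/4 = 5/2

Enumerate A + A = {a + b : a, b ∈ A}. With |A| = 4, there are |A|^2 = 16 ordered sum pairs; collecting distinct values, A + A = {20, 21, 22, 28, 29, 30, 31, 36, 38, 40}, so |A + A| = 10. Thus K = 10/4 = 5/2. For comparison, the minimum possible |A + A| over all 4-element sets is 2·4 − 1 = 7 (so min K = 7/4), attained only by arithmetic progressions.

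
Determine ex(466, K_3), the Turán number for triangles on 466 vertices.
ex(466, K_3) = ⌊466^2/4⌋ = 54289

Mantel (1907): a triangle-free graph on n vertices has at most ⌊n^2/4⌋ edges, with equality for the complete bipartite graph K_{⌊n/2⌋, ⌈n/2⌉}. For n = 466: ⌊466^2/4⌋ = ⌊217156/4⌋ = 54289. The extremal graph is K_{233, 233}, which has 233·233 = 54289 edges.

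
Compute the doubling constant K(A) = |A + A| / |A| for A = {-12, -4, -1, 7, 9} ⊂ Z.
K = |A + A| / |A| = 14/5

Enumerate A + A = {a + b : a, b ∈ A}. With |A| = 5, there are |A|^2 = 25 ordered sum pairs; collecting distinct values, A + A = {-24, -16, -13, -8, -5, -3, -2, 3, 5, 6, 8, 14, 16, 18}, so |A + A| = 14. Thus K = 14/5. For comparison, the minimum possible |A + A| over all 5-element sets is 2·5 − 1 = 9 (so min K = 9/5), attained only by arithmetic progressions.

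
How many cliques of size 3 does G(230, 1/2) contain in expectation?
E[# K_3] = C(230, 3) · (1/2)^C(3, 2) = 2001460 / 2^3 = 500365/2 = 250182.5

For each 3-subset S of vertices (there are C(230, 3) = 2001460 such S), let X_S = 1 if S induces a K_3 (all C(3, 2) = 3 edges present). Then P(X_S = 1) = (1/2)^3 = 1/8. By linearity of expectation, E[# K_3] = C(230, 3) · (1/2)^3 = 2001460 / 8 = 500365/2 = 250182.5.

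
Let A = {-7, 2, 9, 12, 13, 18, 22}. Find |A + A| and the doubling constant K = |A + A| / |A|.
K = |A + A| / |A| = 24/7

Enumerate A + A = {a + b : a, b ∈ A}. With |A| = 7, there are |A|^2 = 49 ordered sum pairs; collecting distinct values, A + A = {-14, -5, 2, 4, 5, 6, 11, 14, 15, 18, 20, 21, 22, 24, 25, 26, 27, 30, 31, 34, 35, 36, 40, 44}, so |A + A| = 24. Thus K = 24/7. For comparison, the minimum possible |A + A| over all 7-element sets is 2·7 − 1 = 13 (so min K = 13/7), attained only by arithmetic progressions.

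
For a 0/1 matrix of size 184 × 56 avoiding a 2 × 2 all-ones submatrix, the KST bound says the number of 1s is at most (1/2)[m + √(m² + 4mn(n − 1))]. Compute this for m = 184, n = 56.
z(184, 56; 2, 2) ≤ (1/2)[184 + √(184² + 4·184·56·55)] = (1/2)[184 + √2300736] = 850.4089

Kővári–Sós–Turán: let r_1, ..., r_184 be the row sums and z = Σ r_i the total number of 1s. Each pair of columns can share at most one row with both entries 1 (else a 2×2 all-ones block appears), so Σ_i C(r_i, 2) ≤ C(56, 2) = 1540. By convexity Σ_i C(r_i, 2) ≥ 184·C(z/184, 2) = z(z − 184)/(2·184), giving z² − 184z − 184·56·55 ≤ 0 and hence z ≤ (1/2)[184 + √(33856 + 4·566720)] = (1/2)[184 + √2300736] ≈ (1/2)(184 + 1516.8177) = 850.4089.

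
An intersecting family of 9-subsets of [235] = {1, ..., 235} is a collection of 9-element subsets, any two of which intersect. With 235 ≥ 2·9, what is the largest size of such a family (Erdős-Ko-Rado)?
max |F| = C(234, 8) = 197549185007889

The Erdős-Ko-Rado theorem states: for n ≥ 2k, an intersecting family of k-subsets of an n-element set has size at most C(n − 1, k − 1), with equality for 'star' families {A ⊆ [n] : |A| = k, i ∈ A} (fix an element i). For n = 235, k = 9: C(234, 8) = 197549185007889.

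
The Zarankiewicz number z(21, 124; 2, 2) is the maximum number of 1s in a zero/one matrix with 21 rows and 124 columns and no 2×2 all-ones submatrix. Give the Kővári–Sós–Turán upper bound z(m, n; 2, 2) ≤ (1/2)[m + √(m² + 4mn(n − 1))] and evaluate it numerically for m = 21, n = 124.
z(21, 124; 2, 2) ≤ (1/2)[21 + √(21² + 4·21·124·123)] = (1/2)[21 + √1281609] = 576.5409

Kővári–Sós–Turán: let r_1, ..., r_21 be the row sums and z = Σ r_i the total number of 1s. Each pair of columns can share at most one row with both entries 1 (else a 2×2 all-ones block appears), so Σ_i C(r_i, 2) ≤ C(124, 2) = 7626. By convexity Σ_i C(r_i, 2) ≥ 21·C(z/21, 2) = z(z − 21)/(2·21), giving z² − 21z − 21·124·123 ≤ 0 and hence z ≤ (1/2)[21 + √(441 + 4·320292)] = (1/2)[21 + √1281609] ≈ (1/2)(21 + 1132.0817) = 576.5409.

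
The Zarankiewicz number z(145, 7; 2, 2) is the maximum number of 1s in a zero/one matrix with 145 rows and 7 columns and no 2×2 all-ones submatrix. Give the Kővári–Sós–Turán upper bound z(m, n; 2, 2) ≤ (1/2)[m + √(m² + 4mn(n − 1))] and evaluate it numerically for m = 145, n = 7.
z(145, 7; 2, 2) ≤ (1/2)[145 + √(145² + 4·145·7·6)] = (1/2)[145 + √45385] = 179.0188

Kővári–Sós–Turán: let r_1, ..., r_145 be the row sums and z = Σ r_i the total number of 1s. Each pair of columns can share at most one row with both entries 1 (else a 2×2 all-ones block appears), so Σ_i C(r_i, 2) ≤ C(7, 2) = 21. By convexity Σ_i C(r_i, 2) ≥ 145·C(z/145, 2) = z(z − 145)/(2·145), giving z² − 145z − 145·7·6 ≤ 0 and hence z ≤ (1/2)[145 + √(21025 + 4·6090)] = (1/2)[145 + √45385] ≈ (1/2)(145 + 213.0376) = 179.0188.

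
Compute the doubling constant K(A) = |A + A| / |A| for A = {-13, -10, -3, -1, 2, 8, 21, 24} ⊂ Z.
K = |A + A| / |A| = 32/8 = 4

Enumerate A + A = {a + b : a, b ∈ A}. With |A| = 8, there are |A|^2 = 64 ordered sum pairs; collecting distinct values, A + A = {-26, -23, -20, -16, -14, -13, -11, -8, -6, -5, -4, -2, -1, 1, 4, 5, 7, 8, 10, 11, 14, 16, 18, 20, 21, 23, 26, 29, 32, 42, 45, 48}, so |A + A| = 32. Thus K = 32/8 = 4. For comparison, the minimum possible |A + A| over all 8-element sets is 2·8 − 1 = 15 (so min K = 15/8), attained only by arithmetic progressions.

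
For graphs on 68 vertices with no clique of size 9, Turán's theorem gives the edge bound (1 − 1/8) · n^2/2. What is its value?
Turán density bound = (7/8) · 68^2/2 = 2023

Turán's theorem: ex(n, K_{r+1}) is achieved by the complete r-partite Turán graph T(n, r) with parts as balanced as possible, and is at most (1 − 1/r) · n^2/2. For r = 8, n = 68: the density bound is (7/8) · 4624/2 = 2023. The integer-valued extremum is e(T(68, 8)) = 2022, which is strictly less than the density bound 2023 since 8 ∤ 68 (the parts of T(68, 8) cannot all be equal).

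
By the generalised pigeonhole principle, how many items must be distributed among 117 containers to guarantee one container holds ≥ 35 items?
n = (35 − 1)·117 + 1 = 3979

By the generalised pigeonhole principle, to guarantee some box contains ≥ r objects we need more than (r − 1) · k objects total. Threshold: n = (r − 1) · k + 1. With r = 35 and k = 117: n = 34 · 117 + 1 = 3978 + 1 = 3979. For n = 3978 = 34 · 117, we can put exactly 34 objects in every box, avoiding 35 in any single one — so 3979 is tight.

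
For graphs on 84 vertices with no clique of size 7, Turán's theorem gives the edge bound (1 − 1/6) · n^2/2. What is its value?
Turán density bound = (5/6) · 84^2/2 = 2940

Turán's theorem: ex(n, K_{r+1}) is achieved by the complete r-partite Turán graph T(n, r) with parts as balanced as possible, and is at most (1 − 1/r) · n^2/2. For r = 6, n = 84: the density bound is (5/6) · 7056/2 = 2940. Since 6 ∣ 84, the Turán graph T(84, 6) has parts of equal size 14, and its edge count e(T(84, 6)) = 2940 attains the density bound exactly.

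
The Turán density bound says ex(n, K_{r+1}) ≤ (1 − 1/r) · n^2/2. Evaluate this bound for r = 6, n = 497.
Turán density bound = (5/6) · 497^2/2 = 1235045/12 ≈ 102920.4167

Turán's theorem: ex(n, K_{r+1}) is achieved by the complete r-partite Turán graph T(n, r) with parts as balanced as possible, and is at most (1 − 1/r) · n^2/2. For r = 6, n = 497: the density bound is (5/6) · 247009/2 = 1235045/12 ≈ 102920.4167. The integer-valued extremum is e(T(497, 6)) = 102920, which is strictly less than the density bound 1235045/12 since 6 ∤ 497 (the parts of T(497, 6) cannot all be equal).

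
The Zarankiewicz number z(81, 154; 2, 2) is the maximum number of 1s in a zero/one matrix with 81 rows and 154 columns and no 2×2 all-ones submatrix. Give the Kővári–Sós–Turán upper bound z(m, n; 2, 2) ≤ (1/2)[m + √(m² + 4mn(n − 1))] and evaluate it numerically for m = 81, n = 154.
z(81, 154; 2, 2) ≤ (1/2)[81 + √(81² + 4·81·154·153)] = (1/2)[81 + √7640649] = 1422.5862

Kővári–Sós–Turán: let r_1, ..., r_81 be the row sums and z = Σ r_i the total number of 1s. Each pair of columns can share at most one row with both entries 1 (else a 2×2 all-ones block appears), so Σ_i C(r_i, 2) ≤ C(154, 2) = 11781. By convexity Σ_i C(r_i, 2) ≥ 81·C(z/81, 2) = z(z − 81)/(2·81), giving z² − 81z − 81·154·153 ≤ 0 and hence z ≤ (1/2)[81 + √(6561 + 4·1908522)] = (1/2)[81 + √7640649] ≈ (1/2)(81 + 2764.1724) = 1422.5862.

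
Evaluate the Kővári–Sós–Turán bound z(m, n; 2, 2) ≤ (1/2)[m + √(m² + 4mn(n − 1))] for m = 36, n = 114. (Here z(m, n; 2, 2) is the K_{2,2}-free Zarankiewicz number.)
z(36, 114; 2, 2) ≤ (1/2)[36 + √(36² + 4·36·114·113)] = (1/2)[36 + √1856304] = 699.2312

Kővári–Sós–Turán: let r_1, ..., r_36 be the row sums and z = Σ r_i the total number of 1s. Each pair of columns can share at most one row with both entries 1 (else a 2×2 all-ones block appears), so Σ_i C(r_i, 2) ≤ C(114, 2) = 6441. By convexity Σ_i C(r_i, 2) ≥ 36·C(z/36, 2) = z(z − 36)/(2·36), giving z² − 36z − 36·114·113 ≤ 0 and hence z ≤ (1/2)[36 + √(1296 + 4·463752)] = (1/2)[36 + √1856304] ≈ (1/2)(36 + 1362.4625) = 699.2312.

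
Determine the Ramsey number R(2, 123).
R(2, 123) = 123

R(2, k) = k for all k ≥ 2: in a 2-colouring of K_k, either some edge is red (a red K_2) or all edges are blue (a blue K_k). And K_{122} coloured all-blue has no blue K_123, so R(2, 123) > 122. Hence R(2, 123) = 123.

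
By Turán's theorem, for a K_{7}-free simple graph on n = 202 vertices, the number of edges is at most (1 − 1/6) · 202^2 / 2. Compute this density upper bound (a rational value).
Turán density bound = (5/6) · 202^2/2 = 51005/3 ≈ 17001.6667

Turán's theorem: ex(n, K_{r+1}) is achieved by the complete r-partite Turán graph T(n, r) with parts as balanced as possible, and is at most (1 − 1/r) · n^2/2. For r = 6, n = 202: the density bound is (5/6) · 40804/2 = 51005/3 ≈ 17001.6667. The integer-valued extremum is e(T(202, 6)) = 17001, which is strictly less than the density bound 51005/3 since 6 ∤ 202 (the parts of T(202, 6) cannot all be equal).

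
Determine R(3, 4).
R(3, 4) = 9

Lower bound: an explicit 2-colouring of K_{8} (typically a Paley-type or other structured construction) avoids a red K_3 and a blue K_4, showing R(3, 4) > 8.
Upper bound: the Erdős–Szekeres recurrence R(r, t') ≤ R(r−1, t') + R(r, t'−1) (with the −1 refinement when both summands are even) yields R(3, 4) ≤ 9.
Hence R(3, 4) = 9.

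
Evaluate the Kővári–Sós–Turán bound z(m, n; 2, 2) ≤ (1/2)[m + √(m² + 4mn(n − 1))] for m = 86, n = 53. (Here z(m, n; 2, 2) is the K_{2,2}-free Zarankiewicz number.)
z(86, 53; 2, 2) ≤ (1/2)[86 + √(86² + 4·86·53·52)] = (1/2)[86 + √955460] = 531.7382

Kővári–Sós–Turán: let r_1, ..., r_86 be the row sums and z = Σ r_i the total number of 1s. Each pair of columns can share at most one row with both entries 1 (else a 2×2 all-ones block appears), so Σ_i C(r_i, 2) ≤ C(53, 2) = 1378. By convexity Σ_i C(r_i, 2) ≥ 86·C(z/86, 2) = z(z − 86)/(2·86), giving z² − 86z − 86·53·52 ≤ 0 and hence z ≤ (1/2)[86 + √(7396 + 4·237016)] = (1/2)[86 + √955460] ≈ (1/2)(86 + 977.4763) = 531.7382.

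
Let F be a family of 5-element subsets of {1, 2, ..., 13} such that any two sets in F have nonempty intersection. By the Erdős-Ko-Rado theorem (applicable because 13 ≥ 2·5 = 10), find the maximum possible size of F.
max |F| = C(12, 4) = 495

Erdős-Ko-Rado (1961): when n ≥ 2k, max |F| = C(n−1, k−1). The bound is attained by the star {A : i ∈ A} for any fixed i ∈ [n]. Here C(13−1, 5−1) = C(12, 4) = 495.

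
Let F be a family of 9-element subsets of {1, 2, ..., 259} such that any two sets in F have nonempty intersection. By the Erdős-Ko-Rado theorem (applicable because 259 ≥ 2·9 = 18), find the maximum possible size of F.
max |F| = C(258, 8) = 436355999662176

The Erdős-Ko-Rado theorem states: for n ≥ 2k, an intersecting family of k-subsets of an n-element set has size at most C(n − 1, k − 1), with equality for 'star' families {A ⊆ [n] : |A| = k, i ∈ A} (fix an element i). For n = 259, k = 9: C(258, 8) = 436355999662176.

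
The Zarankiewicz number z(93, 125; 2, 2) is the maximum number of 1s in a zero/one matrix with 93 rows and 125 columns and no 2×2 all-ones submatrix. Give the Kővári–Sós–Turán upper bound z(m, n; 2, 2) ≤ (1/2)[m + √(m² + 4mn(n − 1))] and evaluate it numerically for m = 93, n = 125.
z(93, 125; 2, 2) ≤ (1/2)[93 + √(93² + 4·93·125·124)] = (1/2)[93 + √5774649] = 1248.025

Kővári–Sós–Turán: let r_1, ..., r_93 be the row sums and z = Σ r_i the total number of 1s. Each pair of columns can share at most one row with both entries 1 (else a 2×2 all-ones block appears), so Σ_i C(r_i, 2) ≤ C(125, 2) = 7750. By convexity Σ_i C(r_i, 2) ≥ 93·C(z/93, 2) = z(z − 93)/(2·93), giving z² − 93z − 93·125·124 ≤ 0 and hence z ≤ (1/2)[93 + √(8649 + 4·1441500)] = (1/2)[93 + √5774649] ≈ (1/2)(93 + 2403.0499) = 1248.025.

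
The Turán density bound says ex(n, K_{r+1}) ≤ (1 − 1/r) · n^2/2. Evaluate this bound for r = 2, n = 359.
Turán density bound = (1/2) · 359^2/2 = 128881/4 ≈ 32220.25

Turán's theorem: ex(n, K_{r+1}) is achieved by the complete r-partite Turán graph T(n, r) with parts as balanced as possible, and is at most (1 − 1/r) · n^2/2. For r = 2, n = 359: the density bound is (1/2) · 128881/2 = 128881/4 ≈ 32220.25. The integer-valued extremum is e(T(359, 2)) = 32220, which is strictly less than the density bound 128881/4 since 2 ∤ 359 (the parts of T(359, 2) cannot all be equal).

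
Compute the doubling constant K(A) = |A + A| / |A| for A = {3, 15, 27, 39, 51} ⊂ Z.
K = |A + A| / |A| = 9/5

Enumerate A + A = {a + b : a, b ∈ A}. With |A| = 5, there are |A|^2 = 25 ordered sum pairs; collecting distinct values, A + A = {6, 18, 30, 42, 54, 66, 78, 90, 102}, so |A + A| = 9. Thus K = 9/5. Here |A + A| = 2|A| − 1 = 9, the minimum possible — so K = 9/5 is minimal, which holds iff A is an arithmetic progression.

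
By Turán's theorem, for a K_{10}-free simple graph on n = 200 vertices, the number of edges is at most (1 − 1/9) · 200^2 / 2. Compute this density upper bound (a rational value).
Turán density bound = (8/9) · 200^2/2 = 160000/9 ≈ 17777.7778

Turán's theorem: ex(n, K_{r+1}) is achieved by the complete r-partite Turán graph T(n, r) with parts as balanced as possible, and is at most (1 − 1/r) · n^2/2. For r = 9, n = 200: the density bound is (8/9) · 40000/2 = 160000/9 ≈ 17777.7778. The integer-valued extremum is e(T(200, 9)) = 17777, which is strictly less than the density bound 160000/9 since 9 ∤ 200 (the parts of T(200, 9) cannot all be equal).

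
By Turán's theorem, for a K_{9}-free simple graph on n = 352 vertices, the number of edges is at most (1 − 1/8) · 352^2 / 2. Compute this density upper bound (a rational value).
Turán density bound = (7/8) · 352^2/2 = 54208

Turán's theorem: ex(n, K_{r+1}) is achieved by the complete r-partite Turán graph T(n, r) with parts as balanced as possible, and is at most (1 − 1/r) · n^2/2. For r = 8, n = 352: the density bound is (7/8) · 123904/2 = 54208. Since 8 ∣ 352, the Turán graph T(352, 8) has parts of equal size 44, and its edge count e(T(352, 8)) = 54208 attains the density bound exactly.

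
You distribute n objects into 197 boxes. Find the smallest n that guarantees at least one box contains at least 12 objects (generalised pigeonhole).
n = (12 − 1)·197 + 1 = 2168

By the generalised pigeonhole principle, to guarantee some box contains ≥ r objects we need more than (r − 1) · k objects total. Threshold: n = (r − 1) · k + 1. With r = 12 and k = 197: n = 11 · 197 + 1 = 2167 + 1 = 2168. For n = 2167 = 11 · 197, we can put exactly 11 objects in every box, avoiding 12 in any single one — so 2168 is tight.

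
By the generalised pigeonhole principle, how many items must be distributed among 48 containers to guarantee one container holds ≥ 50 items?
n = (50 − 1)·48 + 1 = 2353

By the generalised pigeonhole principle, to guarantee some box contains ≥ r objects we need more than (r − 1) · k objects total. Threshold: n = (r − 1) · k + 1. With r = 50 and k = 48: n = 49 · 48 + 1 = 2352 + 1 = 2353. For n = 2352 = 49 · 48, we can put exactly 49 objects in every box, avoiding 50 in any single one — so 2353 is tight.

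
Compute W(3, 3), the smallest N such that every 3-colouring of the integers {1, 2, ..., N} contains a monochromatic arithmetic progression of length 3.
W(3, 3) = 27

W(3, 3) = 27. The lower bound W(3, 3) > 26 comes from an explicit good 3-colouring of [1, 26]; the upper bound W(3, 3) ≤ 27 was verified by exhaustive search over 3-colourings of [1, 27].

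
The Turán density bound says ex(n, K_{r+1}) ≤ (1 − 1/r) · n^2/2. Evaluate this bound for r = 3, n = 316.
Turán density bound = (2/3) · 316^2/2 = 99856/3 ≈ 33285.3333

Turán's theorem: ex(n, K_{r+1}) is achieved by the complete r-partite Turán graph T(n, r) with parts as balanced as possible, and is at most (1 − 1/r) · n^2/2. For r = 3, n = 316: the density bound is (2/3) · 99856/2 = 99856/3 ≈ 33285.3333. The integer-valued extremum is e(T(316, 3)) = 33285, which is strictly less than the density bound 99856/3 since 3 ∤ 316 (the parts of T(316, 3) cannot all be equal).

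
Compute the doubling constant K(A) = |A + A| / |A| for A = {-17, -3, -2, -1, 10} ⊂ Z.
K = |A + A| / |A| = 14/5

Enumerate A + A = {a + b : a, b ∈ A}. With |A| = 5, there are |A|^2 = 25 ordered sum pairs; collecting distinct values, A + A = {-34, -20, -19, -18, -7, -6, -5, -4, -3, -2, 7, 8, 9, 20}, so |A + A| = 14. Thus K = 14/5. For comparison, the minimum possible |A + A| over all 5-element sets is 2·5 − 1 = 9 (so min K = 9/5), attained only by arithmetic progressions.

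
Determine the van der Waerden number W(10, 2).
W(10, 2) = 10 + 1 = 11

A 2-term AP is any pair of integers, so a monochromatic 2-AP exists iff some colour is used at least twice. With 10 colours, the colouring i ↦ i on {1, ..., 10} uses each colour once, avoiding any monochromatic pair, so W(10, 2) > 10. For {1, ..., 11}, pigeonhole forces two integers of the same colour, which form a monochromatic 2-AP. Hence W(10, 2) = 11.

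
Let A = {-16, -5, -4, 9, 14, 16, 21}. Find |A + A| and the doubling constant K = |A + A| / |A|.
K = |A + A| / |A| = 26/7

Enumerate A + A = {a + b : a, b ∈ A}. With |A| = 7, there are |A|^2 = 49 ordered sum pairs; collecting distinct values, A + A = {-32, -21, -20, -10, -9, -8, -7, -2, 0, 4, 5, 9, 10, 11, 12, 16, 17, 18, 23, 25, 28, 30, 32, 35, 37, 42}, so |A + A| = 26. Thus K = 26/7. For comparison, the minimum possible |A + A| over all 7-element sets is 2·7 − 1 = 13 (so min K = 13/7), attained only by arithmetic progressions.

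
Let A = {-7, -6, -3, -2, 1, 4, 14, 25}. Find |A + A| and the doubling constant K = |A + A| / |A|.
K = |A + A| / |A| = 29/8

Enumerate A + A = {a + b : a, b ∈ A}. With |A| = 8, there are |A|^2 = 64 ordered sum pairs; collecting distinct values, A + A = {-14, -13, -12, -10, -9, -8, -6, -5, -4, -3, -2, -1, 1, 2, 5, 7, 8, 11, 12, 15, 18, 19, 22, 23, 26, 28, 29, 39, 50}, so |A + A| = 29. Thus K = 29/8. For comparison, the minimum possible |A + A| over all 8-element sets is 2·8 − 1 = 15 (so min K = 15/8), attained only by arithmetic progressions.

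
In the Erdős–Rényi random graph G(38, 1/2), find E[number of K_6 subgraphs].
E[# K_6] = C(38, 6) · (1/2)^C(6, 2) = 2760681 / 2^15 ≈ 84.249298

For each 6-subset S of vertices (there are C(38, 6) = 2760681 such S), let X_S = 1 if S induces a K_6 (all C(6, 2) = 15 edges present). Then P(X_S = 1) = (1/2)^15 = 1/32768. By linearity of expectation, E[# K_6] = C(38, 6) · (1/2)^15 = 2760681 / 32768 ≈ 84.249298.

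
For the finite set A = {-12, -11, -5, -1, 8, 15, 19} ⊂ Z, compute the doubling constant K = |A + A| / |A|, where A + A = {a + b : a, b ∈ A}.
K = |A + A| / |A| = 25/7

Enumerate A + A = {a + b : a, b ∈ A}. With |A| = 7, there are |A|^2 = 49 ordered sum pairs; collecting distinct values, A + A = {-24, -23, -22, -17, -16, -13, -12, -10, -6, -4, -3, -2, 3, 4, 7, 8, 10, 14, 16, 18, 23, 27, 30, 34, 38}, so |A + A| = 25. Thus K = 25/7. For comparison, the minimum possible |A + A| over all 7-element sets is 2·7 − 1 = 13 (so min K = 13/7), attained only by arithmetic progressions.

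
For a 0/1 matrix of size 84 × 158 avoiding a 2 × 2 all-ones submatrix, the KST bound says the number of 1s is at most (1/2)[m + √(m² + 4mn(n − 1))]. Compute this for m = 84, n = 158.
z(84, 158; 2, 2) ≤ (1/2)[84 + √(84² + 4·84·158·157)] = (1/2)[84 + √8341872] = 1486.115

Kővári–Sós–Turán: let r_1, ..., r_84 be the row sums and z = Σ r_i the total number of 1s. Each pair of columns can share at most one row with both entries 1 (else a 2×2 all-ones block appears), so Σ_i C(r_i, 2) ≤ C(158, 2) = 12403. By convexity Σ_i C(r_i, 2) ≥ 84·C(z/84, 2) = z(z − 84)/(2·84), giving z² − 84z − 84·158·157 ≤ 0 and hence z ≤ (1/2)[84 + √(7056 + 4·2083704)] = (1/2)[84 + √8341872] ≈ (1/2)(84 + 2888.2299) = 1486.115.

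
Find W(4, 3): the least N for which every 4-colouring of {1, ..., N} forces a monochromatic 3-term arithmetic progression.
W(4, 3) = 76

This is a classical value, W(4, 3) = 76, established by combining an explicit 4-colouring of {1, ..., 75} with no monochromatic 3-AP (giving the lower bound W(4, 3) > 75) and a finite case analysis / exhaustive computer search showing every 4-colouring of {1, ..., 76} has such an AP.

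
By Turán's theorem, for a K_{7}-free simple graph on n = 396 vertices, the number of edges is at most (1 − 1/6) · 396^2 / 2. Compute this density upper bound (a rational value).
Turán density bound = (5/6) · 396^2/2 = 65340

Turán's theorem: ex(n, K_{r+1}) is achieved by the complete r-partite Turán graph T(n, r) with parts as balanced as possible, and is at most (1 − 1/r) · n^2/2. For r = 6, n = 396: the density bound is (5/6) · 156816/2 = 65340. Since 6 ∣ 396, the Turán graph T(396, 6) has parts of equal size 66, and its edge count e(T(396, 6)) = 65340 attains the density bound exactly.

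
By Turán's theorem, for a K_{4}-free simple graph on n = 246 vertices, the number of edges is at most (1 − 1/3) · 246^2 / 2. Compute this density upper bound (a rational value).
Turán density bound = (2/3) · 246^2/2 = 20172

Turán's theorem: ex(n, K_{r+1}) is achieved by the complete r-partite Turán graph T(n, r) with parts as balanced as possible, and is at most (1 − 1/r) · n^2/2. For r = 3, n = 246: the density bound is (2/3) · 60516/2 = 20172. Since 3 ∣ 246, the Turán graph T(246, 3) has parts of equal size 82, and its edge count e(T(246, 3)) = 20172 attains the density bound exactly.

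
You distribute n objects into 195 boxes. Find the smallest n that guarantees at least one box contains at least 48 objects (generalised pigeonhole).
n = (48 − 1)·195 + 1 = 9166

By the generalised pigeonhole principle, to guarantee some box contains ≥ r objects we need more than (r − 1) · k objects total. Threshold: n = (r − 1) · k + 1. With r = 48 and k = 195: n = 47 · 195 + 1 = 9165 + 1 = 9166. For n = 9165 = 47 · 195, we can put exactly 47 objects in every box, avoiding 48 in any single one — so 9166 is tight.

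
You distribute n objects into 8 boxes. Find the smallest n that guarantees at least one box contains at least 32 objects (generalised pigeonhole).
n = (32 − 1)·8 + 1 = 249

By the generalised pigeonhole principle, to guarantee some box contains ≥ r objects we need more than (r − 1) · k objects total. Threshold: n = (r − 1) · k + 1. With r = 32 and k = 8: n = 31 · 8 + 1 = 248 + 1 = 249. For n = 248 = 31 · 8, we can put exactly 31 objects in every box, avoiding 32 in any single one — so 249 is tight.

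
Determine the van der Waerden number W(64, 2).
W(64, 2) = 64 + 1 = 65

A 2-term AP is any pair of integers, so a monochromatic 2-AP exists iff some colour is used at least twice. With 64 colours, the colouring i ↦ i on {1, ..., 64} uses each colour once, avoiding any monochromatic pair, so W(64, 2) > 64. For {1, ..., 65}, pigeonhole forces two integers of the same colour, which form a monochromatic 2-AP. Hence W(64, 2) = 65.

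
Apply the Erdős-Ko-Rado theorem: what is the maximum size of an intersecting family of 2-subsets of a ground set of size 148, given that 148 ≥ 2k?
max |F| = C(147, 1) = 147

The Erdős-Ko-Rado theorem states: for n ≥ 2k, an intersecting family of k-subsets of an n-element set has size at most C(n − 1, k − 1), with equality for 'star' families {A ⊆ [n] : |A| = k, i ∈ A} (fix an element i). For n = 148, k = 2: C(147, 1) = 147.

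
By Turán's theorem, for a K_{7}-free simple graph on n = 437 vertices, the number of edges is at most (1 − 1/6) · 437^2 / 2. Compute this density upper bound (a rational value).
Turán density bound = (5/6) · 437^2/2 = 954845/12 ≈ 79570.4167

Turán's theorem: ex(n, K_{r+1}) is achieved by the complete r-partite Turán graph T(n, r) with parts as balanced as possible, and is at most (1 − 1/r) · n^2/2. For r = 6, n = 437: the density bound is (5/6) · 190969/2 = 954845/12 ≈ 79570.4167. The integer-valued extremum is e(T(437, 6)) = 79570, which is strictly less than the density bound 954845/12 since 6 ∤ 437 (the parts of T(437, 6) cannot all be equal).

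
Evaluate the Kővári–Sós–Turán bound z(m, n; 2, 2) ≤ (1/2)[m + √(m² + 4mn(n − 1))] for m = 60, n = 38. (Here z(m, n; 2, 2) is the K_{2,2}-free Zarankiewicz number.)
z(60, 38; 2, 2) ≤ (1/2)[60 + √(60² + 4·60·38·37)] = (1/2)[60 + √341040] = 321.9932

Kővári–Sós–Turán: let r_1, ..., r_60 be the row sums and z = Σ r_i the total number of 1s. Each pair of columns can share at most one row with both entries 1 (else a 2×2 all-ones block appears), so Σ_i C(r_i, 2) ≤ C(38, 2) = 703. By convexity Σ_i C(r_i, 2) ≥ 60·C(z/60, 2) = z(z − 60)/(2·60), giving z² − 60z − 60·38·37 ≤ 0 and hence z ≤ (1/2)[60 + √(3600 + 4·84360)] = (1/2)[60 + √341040] ≈ (1/2)(60 + 583.9863) = 321.9932.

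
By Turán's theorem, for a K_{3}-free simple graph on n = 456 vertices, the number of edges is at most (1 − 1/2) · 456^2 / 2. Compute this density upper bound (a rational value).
Turán density bound = (1/2) · 456^2/2 = 51984

Turán's theorem: ex(n, K_{r+1}) is achieved by the complete r-partite Turán graph T(n, r) with parts as balanced as possible, and is at most (1 − 1/r) · n^2/2. For r = 2, n = 456: the density bound is (1/2) · 207936/2 = 51984. Since 2 ∣ 456, the Turán graph T(456, 2) has parts of equal size 228, and its edge count e(T(456, 2)) = 51984 attains the density bound exactly.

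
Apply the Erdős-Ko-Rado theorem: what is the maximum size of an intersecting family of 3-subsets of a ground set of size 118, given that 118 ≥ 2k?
max |F| = C(117, 2) = 6786

The Erdős-Ko-Rado theorem states: for n ≥ 2k, an intersecting family of k-subsets of an n-element set has size at most C(n − 1, k − 1), with equality for 'star' families {A ⊆ [n] : |A| = k, i ∈ A} (fix an element i). For n = 118, k = 3: C(117, 2) = 6786.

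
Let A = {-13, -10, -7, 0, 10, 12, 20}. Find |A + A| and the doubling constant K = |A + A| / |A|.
K = |A + A| / |A| = 24/7

Enumerate A + A = {a + b : a, b ∈ A}. With |A| = 7, there are |A|^2 = 49 ordered sum pairs; collecting distinct values, A + A = {-26, -23, -20, -17, -14, -13, -10, -7, -3, -1, 0, 2, 3, 5, 7, 10, 12, 13, 20, 22, 24, 30, 32, 40}, so |A + A| = 24. Thus K = 24/7. For comparison, the minimum possible |A + A| over all 7-element sets is 2·7 − 1 = 13 (so min K = 13/7), attained only by arithmetic progressions.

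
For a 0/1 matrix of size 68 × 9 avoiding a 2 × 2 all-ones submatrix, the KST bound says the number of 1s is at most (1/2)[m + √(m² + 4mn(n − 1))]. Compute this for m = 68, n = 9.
z(68, 9; 2, 2) ≤ (1/2)[68 + √(68² + 4·68·9·8)] = (1/2)[68 + √24208] = 111.7946

Kővári–Sós–Turán: let r_1, ..., r_68 be the row sums and z = Σ r_i the total number of 1s. Each pair of columns can share at most one row with both entries 1 (else a 2×2 all-ones block appears), so Σ_i C(r_i, 2) ≤ C(9, 2) = 36. By convexity Σ_i C(r_i, 2) ≥ 68·C(z/68, 2) = z(z − 68)/(2·68), giving z² − 68z − 68·9·8 ≤ 0 and hence z ≤ (1/2)[68 + √(4624 + 4·4896)] = (1/2)[68 + √24208] ≈ (1/2)(68 + 155.5892) = 111.7946.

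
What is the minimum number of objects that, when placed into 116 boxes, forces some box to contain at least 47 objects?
n = (47 − 1)·116 + 1 = 5337

By the generalised pigeonhole principle, to guarantee some box contains ≥ r objects we need more than (r − 1) · k objects total. Threshold: n = (r − 1) · k + 1. With r = 47 and k = 116: n = 46 · 116 + 1 = 5336 + 1 = 5337. For n = 5336 = 46 · 116, we can put exactly 46 objects in every box, avoiding 47 in any single one — so 5337 is tight.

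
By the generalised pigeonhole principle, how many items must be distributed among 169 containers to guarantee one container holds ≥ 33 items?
n = (33 − 1)·169 + 1 = 5409

By the generalised pigeonhole principle, to guarantee some box contains ≥ r objects we need more than (r − 1) · k objects total. Threshold: n = (r − 1) · k + 1. With r = 33 and k = 169: n = 32 · 169 + 1 = 5408 + 1 = 5409. For n = 5408 = 32 · 169, we can put exactly 32 objects in every box, avoiding 33 in any single one — so 5409 is tight.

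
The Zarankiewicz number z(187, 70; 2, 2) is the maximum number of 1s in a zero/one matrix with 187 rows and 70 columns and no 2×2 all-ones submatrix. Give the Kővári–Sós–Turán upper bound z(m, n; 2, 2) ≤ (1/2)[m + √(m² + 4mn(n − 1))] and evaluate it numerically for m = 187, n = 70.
z(187, 70; 2, 2) ≤ (1/2)[187 + √(187² + 4·187·70·69)] = (1/2)[187 + √3647809] = 1048.4619

Kővári–Sós–Turán: let r_1, ..., r_187 be the row sums and z = Σ r_i the total number of 1s. Each pair of columns can share at most one row with both entries 1 (else a 2×2 all-ones block appears), so Σ_i C(r_i, 2) ≤ C(70, 2) = 2415. By convexity Σ_i C(r_i, 2) ≥ 187·C(z/187, 2) = z(z − 187)/(2·187), giving z² − 187z − 187·70·69 ≤ 0 and hence z ≤ (1/2)[187 + √(34969 + 4·903210)] = (1/2)[187 + √3647809] ≈ (1/2)(187 + 1909.9238) = 1048.4619.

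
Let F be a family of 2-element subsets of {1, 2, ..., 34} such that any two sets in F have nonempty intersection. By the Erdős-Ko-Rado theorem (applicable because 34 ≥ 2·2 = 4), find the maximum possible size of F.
max |F| = C(33, 1) = 33

The Erdős-Ko-Rado theorem states: for n ≥ 2k, an intersecting family of k-subsets of an n-element set has size at most C(n − 1, k − 1), with equality for 'star' families {A ⊆ [n] : |A| = k, i ∈ A} (fix an element i). For n = 34, k = 2: C(33, 1) = 33.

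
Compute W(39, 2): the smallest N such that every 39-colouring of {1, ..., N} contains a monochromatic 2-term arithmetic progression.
W(39, 2) = 39 + 1 = 40

A 2-term AP is any pair of integers, so a monochromatic 2-AP exists iff some colour is used at least twice. With 39 colours, the colouring i ↦ i on {1, ..., 39} uses each colour once, avoiding any monochromatic pair, so W(39, 2) > 39. For {1, ..., 40}, pigeonhole forces two integers of the same colour, which form a monochromatic 2-AP. Hence W(39, 2) = 40.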